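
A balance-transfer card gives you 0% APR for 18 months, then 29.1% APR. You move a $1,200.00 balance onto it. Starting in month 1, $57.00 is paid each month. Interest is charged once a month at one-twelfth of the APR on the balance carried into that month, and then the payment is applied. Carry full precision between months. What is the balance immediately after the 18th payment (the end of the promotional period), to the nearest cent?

$174.00

Promo months 1–18 at r₀ = 0%/12 = 0; months 19+ at r₁ = 29.1%/12 = 0.02425.
After month 18 (no interest yet): B = $1,200.00 − 18·$57.00 = $174.00.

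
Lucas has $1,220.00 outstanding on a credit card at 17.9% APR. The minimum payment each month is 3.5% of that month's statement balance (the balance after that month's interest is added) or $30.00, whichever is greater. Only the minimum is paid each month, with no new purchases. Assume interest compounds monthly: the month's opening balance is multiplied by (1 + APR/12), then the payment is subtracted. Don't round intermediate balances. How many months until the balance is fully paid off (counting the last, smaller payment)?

Monthly rate r = 17.9%/12 = 1.49167% = 0.0149167.
While 3.5% of the post-interest balance exceeds $30.00, each month B ← (B·(1+r))·(1 − 0.035), i.e. B shrinks by the factor (1+r)·0.965 = 0.97939.
This holds for months 1–18. Entering month 19 the balance is $838.68; 3.5% of the post-interest balance is now below $30.00, so the flat $30.00 minimum applies from here.
From month 19 a fixed $30.00 at rate r clears $838.68 in 37 more payments. Total: 18 + 37 = 55 months.

55 months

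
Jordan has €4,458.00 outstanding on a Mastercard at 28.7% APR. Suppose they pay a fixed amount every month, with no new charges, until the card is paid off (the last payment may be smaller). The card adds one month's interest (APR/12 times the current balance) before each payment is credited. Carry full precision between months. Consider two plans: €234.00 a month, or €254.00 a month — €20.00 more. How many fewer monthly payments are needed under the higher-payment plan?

Monthly rate r = 28.7%/12 = 2.39167% = 0.0239167.
At €234.00/mo: n = ⌈−ln(1 − rB₀/P)/ln(1+r)⌉ = 26 payments (last €171.54); total interest = total paid − €4,458.00 = €1,563.54.
At €254.00/mo: 24 payments (last €7.77); total interest €1,391.77.
Payments saved = 26 − 24 = 2.

2 fewer payments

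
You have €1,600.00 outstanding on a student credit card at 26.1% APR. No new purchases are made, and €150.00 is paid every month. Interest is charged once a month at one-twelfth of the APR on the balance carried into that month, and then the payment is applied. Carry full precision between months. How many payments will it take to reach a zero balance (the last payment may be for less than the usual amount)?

Monthly rate r = 26.1%/12 = 2.175% = 0.02175.
Recurrence: B ← B·(1+r) − €150.00.
Month 1: interest €34.80; balance after payment €1,484.80.
Month 2: interest €32.29; balance after payment €1,367.09.
Closed form: n = −ln(1 − rB₀/P)/ln(1+r) = −ln(0.768)/ln(1.02175) ≈ 12.268, so the balance reaches zero during payment 13.

13 payments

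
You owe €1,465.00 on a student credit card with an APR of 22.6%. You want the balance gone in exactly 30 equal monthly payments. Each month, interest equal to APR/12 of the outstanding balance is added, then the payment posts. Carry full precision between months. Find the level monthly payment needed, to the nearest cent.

Monthly rate r = 22.6%/12 = 1.88333% = 0.0188333.
Level-payment amortization: P = B₀·r / (1 − (1+r)^(−n)) = 1465.00·0.0188333 / (1 − 1.01883^(−30)).
Denominator 1 − (1+r)^(−30) = 0.428645519.
P = 27.5908 / 0.428645519 ≈ 64.37.

€64.37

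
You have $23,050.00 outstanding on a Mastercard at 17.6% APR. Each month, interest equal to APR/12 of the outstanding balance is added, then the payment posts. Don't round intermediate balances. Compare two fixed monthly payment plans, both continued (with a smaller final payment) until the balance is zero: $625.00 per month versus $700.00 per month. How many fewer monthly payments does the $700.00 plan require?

Monthly rate r = 17.6%/12 = 1.46667% = 0.0146667.
At $625.00/mo: n = ⌈−ln(1 − rB₀/P)/ln(1+r)⌉ = 54 payments (last $293.61); total interest = total paid − $23,050.00 = $10,368.61.
At $700.00/mo: 46 payments (last $213.26); total interest $8,663.26.
Payments saved = 54 − 46 = 8.

8 fewer payments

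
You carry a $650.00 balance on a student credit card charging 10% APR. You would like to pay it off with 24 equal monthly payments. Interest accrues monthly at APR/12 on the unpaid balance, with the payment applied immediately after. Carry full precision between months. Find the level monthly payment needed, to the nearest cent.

$29.99

Monthly rate r = 10%/12 = 0.833333% = 0.00833333.
Level-payment amortization: P = B₀·r / (1 − (1+r)^(−n)) = 650.00·0.00833333 / (1 − 1.00833^(−24)).
Denominator 1 − (1+r)^(−24) = 0.180590457.
P = 5.41667 / 0.180590457 ≈ 29.99.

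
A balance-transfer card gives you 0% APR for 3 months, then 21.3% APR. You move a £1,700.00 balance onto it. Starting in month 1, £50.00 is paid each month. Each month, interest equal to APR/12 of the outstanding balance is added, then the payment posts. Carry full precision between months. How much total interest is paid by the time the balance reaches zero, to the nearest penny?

Promo months 1–3 at r₀ = 0%/12 = 0; months 4+ at r₁ = 21.3%/12 = 0.01775.
After month 3 (no interest yet): B = £1,700.00 − 3·£50.00 = £1,550.00.
Then at r₁ with £50.00/mo: n₂ = −ln(1 − r₁·B/P)/ln(1+r₁) ≈ 45.42 → 46 more payments.
Total paid = 48·£50.00 + £20.91 = £2,420.91; interest = £2,420.91 − £1,700.00 = £720.91.

£720.91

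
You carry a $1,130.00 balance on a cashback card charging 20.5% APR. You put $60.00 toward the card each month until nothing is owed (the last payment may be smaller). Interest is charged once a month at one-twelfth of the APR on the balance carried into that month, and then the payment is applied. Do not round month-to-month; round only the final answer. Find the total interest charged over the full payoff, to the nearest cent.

$245.15

Monthly rate r = 20.5%/12 = 1.70833% = 0.0170833.
Payoff takes n = ⌈−ln(1 − rB₀/P)/ln(1+r)⌉ = ⌈22.919⌉ = 23 payments; the last is $55.15.
Total paid = 22·$60.00 + $55.15 = $1,375.15.
Total interest = total paid − principal = $1,375.15 − $1,130.00 = $245.15.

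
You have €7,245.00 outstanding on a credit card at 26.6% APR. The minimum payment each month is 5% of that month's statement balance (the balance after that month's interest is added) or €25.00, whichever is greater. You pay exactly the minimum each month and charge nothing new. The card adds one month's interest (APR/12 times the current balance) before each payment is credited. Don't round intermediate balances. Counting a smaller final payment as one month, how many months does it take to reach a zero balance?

118 months

Monthly rate r = 26.6%/12 = 2.21667% = 0.0221667.
While 5% of the post-interest balance exceeds €25.00, each month B ← (B·(1+r))·(1 − 0.05), i.e. B shrinks by the factor (1+r)·0.95 = 0.97106.
This holds for months 1–92. Entering month 93 the balance is €485.97; 5% of the post-interest balance is now below €25.00, so the flat €25.00 minimum applies from here.
From month 93 a fixed €25.00 at rate r clears €485.97 in 26 more payments. Total: 92 + 26 = 118 months.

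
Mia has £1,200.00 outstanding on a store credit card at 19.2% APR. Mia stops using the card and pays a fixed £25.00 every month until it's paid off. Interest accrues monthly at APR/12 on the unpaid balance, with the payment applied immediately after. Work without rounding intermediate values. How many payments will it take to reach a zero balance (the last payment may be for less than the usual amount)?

Monthly rate r = 19.2%/12 = 1.6% = 0.016.
Recurrence: B ← B·(1+r) − £25.00.
Month 1: interest £19.20; balance after payment £1,194.20.
Month 2: interest £19.11; balance after payment £1,188.31.
Closed form: n = −ln(1 − rB₀/P)/ln(1+r) = −ln(0.232)/ln(1.016) ≈ 92.042, so the balance reaches zero during payment 93.

93 payments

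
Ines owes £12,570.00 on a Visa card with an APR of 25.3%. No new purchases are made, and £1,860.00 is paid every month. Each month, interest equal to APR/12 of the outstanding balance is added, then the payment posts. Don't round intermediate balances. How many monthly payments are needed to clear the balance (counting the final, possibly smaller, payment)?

Monthly rate r = 25.3%/12 = 2.10833% = 0.0210833.
Recurrence: B ← B·(1+r) − £1,860.00.
Month 1: interest £265.02; balance after payment £10,975.02.
Month 2: interest £231.39; balance after payment £9,346.41.
Closed form: n = −ln(1 − rB₀/P)/ln(1+r) = −ln(0.85752)/ln(1.02108) ≈ 7.367, so the balance reaches zero during payment 8.

8 payments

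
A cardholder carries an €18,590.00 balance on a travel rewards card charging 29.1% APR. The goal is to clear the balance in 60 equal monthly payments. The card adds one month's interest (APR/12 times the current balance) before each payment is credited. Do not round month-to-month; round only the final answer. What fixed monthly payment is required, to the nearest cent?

Monthly rate r = 29.1%/12 = 2.425% = 0.02425.
Level-payment amortization: P = B₀·r / (1 − (1+r)^(−n)) = 18590.00·0.02425 / (1 − 1.02425^(−60)).
Denominator 1 − (1+r)^(−60) = 0.762512015.
P = 450.808 / 0.762512015 ≈ 591.21.

€591.21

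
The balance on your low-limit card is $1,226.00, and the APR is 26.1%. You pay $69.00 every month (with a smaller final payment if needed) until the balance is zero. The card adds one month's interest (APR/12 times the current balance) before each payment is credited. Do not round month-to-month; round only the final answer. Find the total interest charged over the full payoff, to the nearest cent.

$340.68

Monthly rate r = 26.1%/12 = 2.175% = 0.02175.
Payoff takes n = ⌈−ln(1 − rB₀/P)/ln(1+r)⌉ = ⌈22.703⌉ = 23 payments; the last is $48.68.
Total paid = 22·$69.00 + $48.68 = $1,566.68.
Total interest = total paid − principal = $1,566.68 − $1,226.00 = $340.68.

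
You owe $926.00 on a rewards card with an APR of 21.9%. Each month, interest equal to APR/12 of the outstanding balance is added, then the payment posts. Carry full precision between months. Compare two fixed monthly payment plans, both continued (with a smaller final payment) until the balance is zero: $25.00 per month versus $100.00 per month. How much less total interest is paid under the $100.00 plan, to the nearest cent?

Monthly rate r = 21.9%/12 = 1.825% = 0.01825.
At $25.00/mo: n = ⌈−ln(1 − rB₀/P)/ln(1+r)⌉ = 63 payments (last $7.86); total interest = total paid − $926.00 = $631.86.
At $100.00/mo: 11 payments (last $23.74); total interest $97.74.
Interest saved = $631.86 − $97.74 = $534.12.

$534.12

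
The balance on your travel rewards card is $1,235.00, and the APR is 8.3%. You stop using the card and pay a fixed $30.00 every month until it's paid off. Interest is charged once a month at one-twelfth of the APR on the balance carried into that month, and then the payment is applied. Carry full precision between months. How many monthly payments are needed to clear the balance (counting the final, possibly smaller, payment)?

Monthly rate r = 8.3%/12 = 0.691667% = 0.00691667.
Recurrence: B ← B·(1+r) − $30.00.
Month 1: interest $8.54; balance after payment $1,213.54.
Month 2: interest $8.39; balance after payment $1,191.94.
Closed form: n = −ln(1 − rB₀/P)/ln(1+r) = −ln(0.71526)/ln(1.00692) ≈ 48.616, so the balance reaches zero during payment 49.

49 payments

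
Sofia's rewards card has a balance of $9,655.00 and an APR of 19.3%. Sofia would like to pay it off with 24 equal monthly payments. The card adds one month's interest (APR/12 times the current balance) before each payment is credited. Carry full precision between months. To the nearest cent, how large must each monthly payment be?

$488.10

Monthly rate r = 19.3%/12 = 1.60833% = 0.0160833.
Level-payment amortization: P = B₀·r / (1 − (1+r)^(−n)) = 9655.00·0.0160833 / (1 − 1.01608^(−24)).
Denominator 1 − (1+r)^(−24) = 0.318138556.
P = 155.285 / 0.318138556 ≈ 488.10.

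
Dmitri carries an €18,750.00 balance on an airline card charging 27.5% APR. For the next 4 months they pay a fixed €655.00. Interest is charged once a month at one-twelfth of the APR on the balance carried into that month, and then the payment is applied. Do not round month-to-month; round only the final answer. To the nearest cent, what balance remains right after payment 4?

Monthly rate r = 27.5%/12 = 2.29167% = 0.0229167.
Each month: B ← B·(1+r) − €655.00.
Month 1: interest €429.69; balance after payment €18,524.69.
Month 2: interest €424.52; balance after payment €18,294.21.
Month 3: interest €419.24; balance after payment €18,058.45.
Month 4: interest €413.84; balance after payment €17,817.29.

€17,817.29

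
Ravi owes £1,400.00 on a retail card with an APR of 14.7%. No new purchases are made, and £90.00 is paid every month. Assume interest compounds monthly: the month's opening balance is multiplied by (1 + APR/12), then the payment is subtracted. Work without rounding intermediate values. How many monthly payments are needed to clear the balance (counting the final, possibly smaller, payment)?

Monthly rate r = 14.7%/12 = 1.225% = 0.01225.
Recurrence: B ← B·(1+r) − £90.00.
Month 1: interest £17.15; balance after payment £1,327.15.
Month 2: interest £16.26; balance after payment £1,253.41.
Closed form: n = −ln(1 − rB₀/P)/ln(1+r) = −ln(0.80944)/ln(1.01225) ≈ 17.363, so the balance reaches zero during payment 18.

18 months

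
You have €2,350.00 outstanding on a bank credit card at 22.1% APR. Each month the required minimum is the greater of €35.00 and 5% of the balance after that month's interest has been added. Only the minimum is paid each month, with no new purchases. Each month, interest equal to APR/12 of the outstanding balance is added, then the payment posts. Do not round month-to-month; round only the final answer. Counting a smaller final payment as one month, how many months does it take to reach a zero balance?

Monthly rate r = 22.1%/12 = 1.84167% = 0.0184167.
While 5% of the post-interest balance exceeds €35.00, each month B ← (B·(1+r))·(1 − 0.05), i.e. B shrinks by the factor (1+r)·0.95 = 0.9675.
This holds for months 1–38. Entering month 39 the balance is €669.47; 5% of the post-interest balance is now below €35.00, so the flat €35.00 minimum applies from here.
From month 39 a fixed €35.00 at rate r clears €669.47 in 24 more payments. Total: 38 + 24 = 62 months.

62 months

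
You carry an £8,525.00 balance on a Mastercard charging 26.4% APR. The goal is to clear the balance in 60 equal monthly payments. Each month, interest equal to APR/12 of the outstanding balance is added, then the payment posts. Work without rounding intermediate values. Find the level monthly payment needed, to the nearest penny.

Monthly rate r = 26.4%/12 = 2.2% = 0.022.
Level-payment amortization: P = B₀·r / (1 − (1+r)^(−n)) = 8525.00·0.022 / (1 − 1.022^(−60)).
Denominator 1 − (1+r)^(−60) = 0.729014376.
P = 187.55 / 0.729014376 ≈ 257.27.

£257.27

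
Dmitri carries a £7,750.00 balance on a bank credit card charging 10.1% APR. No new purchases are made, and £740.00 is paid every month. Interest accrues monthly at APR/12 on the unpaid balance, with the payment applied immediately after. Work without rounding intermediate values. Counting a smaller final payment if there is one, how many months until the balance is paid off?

Monthly rate r = 10.1%/12 = 0.841667% = 0.00841667.
Recurrence: B ← B·(1+r) − £740.00.
Month 1: interest £65.23; balance after payment £7,075.23.
Month 2: interest £59.55; balance after payment £6,394.78.
Closed form: n = −ln(1 − rB₀/P)/ln(1+r) = −ln(0.91185)/ln(1.00842) ≈ 11.010, so the balance reaches zero during payment 12.

12 months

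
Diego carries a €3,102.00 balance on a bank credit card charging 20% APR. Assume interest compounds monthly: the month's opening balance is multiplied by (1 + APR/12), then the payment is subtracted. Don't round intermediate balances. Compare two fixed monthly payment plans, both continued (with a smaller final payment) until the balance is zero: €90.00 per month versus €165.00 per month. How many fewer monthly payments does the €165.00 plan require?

29 fewer payments

Monthly rate r = 20%/12 = 1.66667% = 0.0166667.
At €90.00/mo: n = ⌈−ln(1 − rB₀/P)/ln(1+r)⌉ = 52 payments (last €62.04); total interest = total paid − €3,102.00 = €1,550.04.
At €165.00/mo: 23 payments (last €122.66); total interest €650.66.
Payments saved = 52 − 23 = 29.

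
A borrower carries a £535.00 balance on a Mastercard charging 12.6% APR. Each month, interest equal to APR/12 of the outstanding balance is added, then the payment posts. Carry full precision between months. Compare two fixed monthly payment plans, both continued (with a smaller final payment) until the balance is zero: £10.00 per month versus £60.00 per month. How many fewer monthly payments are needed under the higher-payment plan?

Monthly rate r = 12.6%/12 = 1.05% = 0.0105.
At £10.00/mo: n = ⌈−ln(1 − rB₀/P)/ln(1+r)⌉ = 79 payments (last £9.80); total interest = total paid − £535.00 = £254.80.
At £60.00/mo: 10 payments (last £24.75); total interest £29.75.
Payments saved = 79 − 10 = 69.

69 fewer payments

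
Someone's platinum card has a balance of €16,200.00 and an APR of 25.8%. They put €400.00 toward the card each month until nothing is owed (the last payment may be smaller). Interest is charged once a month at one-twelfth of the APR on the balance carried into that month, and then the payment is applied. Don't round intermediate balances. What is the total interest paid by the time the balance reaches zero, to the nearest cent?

€22,273.63

Monthly rate r = 25.8%/12 = 2.15% = 0.0215.
Payoff takes n = ⌈−ln(1 − rB₀/P)/ln(1+r)⌉ = ⌈96.182⌉ = 97 payments; the last is €73.63.
Total paid = 96·€400.00 + €73.63 = €38,473.63.
Total interest = total paid − principal = €38,473.63 − €16,200.00 = €22,273.63.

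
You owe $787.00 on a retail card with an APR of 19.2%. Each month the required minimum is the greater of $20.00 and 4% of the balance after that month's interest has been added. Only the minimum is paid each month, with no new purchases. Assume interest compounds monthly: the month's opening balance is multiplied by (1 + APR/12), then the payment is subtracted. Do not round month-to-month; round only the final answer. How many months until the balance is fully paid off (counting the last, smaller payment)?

51 months

Monthly rate r = 19.2%/12 = 1.6% = 0.016.
While 4% of the post-interest balance exceeds $20.00, each month B ← (B·(1+r))·(1 − 0.04), i.e. B shrinks by the factor (1+r)·0.96 = 0.97536.
This holds for months 1–19. Entering month 20 the balance is $489.90; 4% of the post-interest balance is now below $20.00, so the flat $20.00 minimum applies from here.
From month 20 a fixed $20.00 at rate r clears $489.90 in 32 more payments. Total: 19 + 32 = 51 months.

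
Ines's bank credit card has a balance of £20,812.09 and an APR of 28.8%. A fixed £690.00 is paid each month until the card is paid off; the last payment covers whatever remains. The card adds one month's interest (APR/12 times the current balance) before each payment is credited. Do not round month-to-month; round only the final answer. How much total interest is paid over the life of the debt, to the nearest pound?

£16,633

Monthly rate r = 28.8%/12 = 2.4% = 0.024.
Payoff takes n = ⌈−ln(1 − rB₀/P)/ln(1+r)⌉ = ⌈54.265⌉ = 55 payments; the last is £184.75.
Total paid = 54·£690.00 + £184.75 = £37,444.75.
Total interest = total paid − principal = £37,444.75 − £20,812.09 = £16,632.66.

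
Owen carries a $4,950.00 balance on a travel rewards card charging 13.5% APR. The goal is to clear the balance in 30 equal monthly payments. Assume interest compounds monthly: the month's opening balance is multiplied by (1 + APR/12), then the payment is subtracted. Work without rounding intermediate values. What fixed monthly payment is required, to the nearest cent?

Monthly rate r = 13.5%/12 = 1.125% = 0.01125.
Level-payment amortization: P = B₀·r / (1 − (1+r)^(−n)) = 4950.00·0.01125 / (1 − 1.01125^(−30)).
Denominator 1 − (1+r)^(−30) = 0.285102199.
P = 55.6875 / 0.285102199 ≈ 195.32.

$195.32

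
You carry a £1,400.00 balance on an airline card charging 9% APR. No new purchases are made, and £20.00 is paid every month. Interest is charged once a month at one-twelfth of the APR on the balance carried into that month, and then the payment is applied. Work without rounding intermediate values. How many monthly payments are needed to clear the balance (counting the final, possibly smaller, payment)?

100 payments

Monthly rate r = 9%/12 = 0.75% = 0.0075.
Recurrence: B ← B·(1+r) − £20.00.
Month 1: interest £10.50; balance after payment £1,390.50.
Month 2: interest £10.43; balance after payment £1,380.93.
Closed form: n = −ln(1 − rB₀/P)/ln(1+r) = −ln(0.475)/ln(1.0075) ≈ 99.630, so the balance reaches zero during payment 100.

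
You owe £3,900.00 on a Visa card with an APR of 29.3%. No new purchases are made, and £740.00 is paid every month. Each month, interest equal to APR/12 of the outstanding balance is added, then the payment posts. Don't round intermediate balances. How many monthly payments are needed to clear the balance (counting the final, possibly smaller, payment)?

6 months

Monthly rate r = 29.3%/12 = 2.44167% = 0.0244167.
Recurrence: B ← B·(1+r) − £740.00.
Month 1: interest £95.22; balance after payment £3,255.22.
Month 2: interest £79.48; balance after payment £2,594.71.
Month 3: interest £63.35; balance after payment £1,918.06.
Month 4: interest £46.83; balance after payment £1,224.89.
Month 5: interest £29.91; balance after payment £514.80.
Month 6: interest £12.57; balance after payment £0.00.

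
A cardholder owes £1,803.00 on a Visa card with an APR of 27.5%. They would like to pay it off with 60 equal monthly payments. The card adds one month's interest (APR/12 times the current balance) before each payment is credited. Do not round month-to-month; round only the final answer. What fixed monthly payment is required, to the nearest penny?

£55.60

Monthly rate r = 27.5%/12 = 2.29167% = 0.0229167.
Level-payment amortization: P = B₀·r / (1 − (1+r)^(−n)) = 1803.00·0.0229167 / (1 − 1.02292^(−60)).
Denominator 1 − (1+r)^(−60) = 0.743206093.
P = 41.3187 / 0.743206093 ≈ 55.60.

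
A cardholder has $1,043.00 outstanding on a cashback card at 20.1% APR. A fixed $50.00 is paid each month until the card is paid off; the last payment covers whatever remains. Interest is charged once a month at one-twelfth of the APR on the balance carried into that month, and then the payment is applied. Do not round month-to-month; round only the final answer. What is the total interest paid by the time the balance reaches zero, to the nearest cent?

Monthly rate r = 20.1%/12 = 1.675% = 0.01675.
Payoff takes n = ⌈−ln(1 − rB₀/P)/ln(1+r)⌉ = ⌈25.878⌉ = 26 payments; the last is $43.95.
Total paid = 25·$50.00 + $43.95 = $1,293.95.
Total interest = total paid − principal = $1,293.95 − $1,043.00 = $250.95.

$250.95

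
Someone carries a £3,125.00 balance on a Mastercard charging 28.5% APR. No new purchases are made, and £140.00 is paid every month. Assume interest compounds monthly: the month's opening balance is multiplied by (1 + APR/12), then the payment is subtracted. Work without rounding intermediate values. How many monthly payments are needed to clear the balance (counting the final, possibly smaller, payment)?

Monthly rate r = 28.5%/12 = 2.375% = 0.02375.
Recurrence: B ← B·(1+r) − £140.00.
Month 1: interest £74.22; balance after payment £3,059.22.
Month 2: interest £72.66; balance after payment £2,991.88.
Closed form: n = −ln(1 − rB₀/P)/ln(1+r) = −ln(0.46987)/ln(1.02375) ≈ 32.179, so the balance reaches zero during payment 33.

33 months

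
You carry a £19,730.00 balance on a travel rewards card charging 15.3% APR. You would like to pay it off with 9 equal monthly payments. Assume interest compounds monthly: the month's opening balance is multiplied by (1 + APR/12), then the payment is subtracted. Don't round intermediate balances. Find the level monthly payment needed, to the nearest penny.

£2,334.34

Monthly rate r = 15.3%/12 = 1.275% = 0.01275.
Level-payment amortization: P = B₀·r / (1 − (1+r)^(−n)) = 19730.00·0.01275 / (1 − 1.01275^(−9)).
Denominator 1 − (1+r)^(−9) = 0.107764018.
P = 251.558 / 0.107764018 ≈ 2334.34.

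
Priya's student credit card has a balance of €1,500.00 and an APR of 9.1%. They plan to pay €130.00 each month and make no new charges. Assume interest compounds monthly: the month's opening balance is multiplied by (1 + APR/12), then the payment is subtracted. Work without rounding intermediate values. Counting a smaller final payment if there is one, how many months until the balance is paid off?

13 months

Monthly rate r = 9.1%/12 = 0.758333% = 0.00758333.
Recurrence: B ← B·(1+r) − €130.00.
Month 1: interest €11.38; balance after payment €1,381.38.
Month 2: interest €10.48; balance after payment €1,261.85.
Closed form: n = −ln(1 − rB₀/P)/ln(1+r) = −ln(0.9125)/ln(1.00758) ≈ 12.121, so the balance reaches zero during payment 13.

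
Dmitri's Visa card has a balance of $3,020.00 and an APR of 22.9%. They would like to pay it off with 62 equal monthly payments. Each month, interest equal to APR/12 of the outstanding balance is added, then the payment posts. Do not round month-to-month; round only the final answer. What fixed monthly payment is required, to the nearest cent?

$83.49

Monthly rate r = 22.9%/12 = 1.90833% = 0.0190833.
Level-payment amortization: P = B₀·r / (1 − (1+r)^(−n)) = 3020.00·0.0190833 / (1 − 1.01908^(−62)).
Denominator 1 − (1+r)^(−62) = 0.690259022.
P = 57.6317 / 0.690259022 ≈ 83.49.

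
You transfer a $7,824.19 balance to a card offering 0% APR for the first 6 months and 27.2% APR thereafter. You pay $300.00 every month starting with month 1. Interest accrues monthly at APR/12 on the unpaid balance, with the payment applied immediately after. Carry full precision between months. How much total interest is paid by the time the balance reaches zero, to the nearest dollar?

$2,104

Promo months 1–6 at r₀ = 0%/12 = 0; months 7+ at r₁ = 27.2%/12 = 0.0226667.
After month 6 (no interest yet): B = $7,824.19 − 6·$300.00 = $6,024.19.
Then at r₁ with $300.00/mo: n₂ = −ln(1 − r₁·B/P)/ln(1+r₁) ≈ 27.09 → 28 more payments.
Total paid = 33·$300.00 + $28.37 = $9,928.37; interest = $9,928.37 − $7,824.19 = $2,104.18.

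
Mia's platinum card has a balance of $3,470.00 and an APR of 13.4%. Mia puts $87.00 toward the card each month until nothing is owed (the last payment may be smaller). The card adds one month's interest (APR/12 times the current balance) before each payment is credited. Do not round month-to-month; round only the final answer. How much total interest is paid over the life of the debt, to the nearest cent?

Monthly rate r = 13.4%/12 = 1.11667% = 0.0111667.
Payoff takes n = ⌈−ln(1 − rB₀/P)/ln(1+r)⌉ = ⌈53.083⌉ = 54 payments; the last is $7.28.
Total paid = 53·$87.00 + $7.28 = $4,618.28.
Total interest = total paid − principal = $4,618.28 − $3,470.00 = $1,148.28.

$1,148.28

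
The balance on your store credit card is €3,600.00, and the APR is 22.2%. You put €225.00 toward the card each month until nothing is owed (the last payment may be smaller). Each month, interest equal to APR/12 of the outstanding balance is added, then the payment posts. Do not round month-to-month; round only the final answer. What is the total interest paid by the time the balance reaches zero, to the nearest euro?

€708

Monthly rate r = 22.2%/12 = 1.85% = 0.0185.
Payoff takes n = ⌈−ln(1 − rB₀/P)/ln(1+r)⌉ = ⌈19.147⌉ = 20 payments; the last is €33.26.
Total paid = 19·€225.00 + €33.26 = €4,308.26.
Total interest = total paid − principal = €4,308.26 − €3,600.00 = €708.26.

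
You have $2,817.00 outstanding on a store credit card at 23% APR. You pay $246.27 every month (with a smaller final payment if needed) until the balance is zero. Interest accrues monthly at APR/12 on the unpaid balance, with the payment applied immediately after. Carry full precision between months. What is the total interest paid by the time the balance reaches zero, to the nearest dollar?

Monthly rate r = 23%/12 = 1.91667% = 0.0191667.
Payoff takes n = ⌈−ln(1 − rB₀/P)/ln(1+r)⌉ = ⌈13.036⌉ = 14 payments; the last is $8.90.
Total paid = 13·$246.27 + $8.90 = $3,210.41.
Total interest = total paid − principal = $3,210.41 − $2,817.00 = $393.41.

$393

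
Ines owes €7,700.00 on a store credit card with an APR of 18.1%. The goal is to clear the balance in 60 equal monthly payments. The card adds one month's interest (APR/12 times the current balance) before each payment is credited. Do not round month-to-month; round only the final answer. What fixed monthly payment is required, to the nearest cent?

€195.95

Monthly rate r = 18.1%/12 = 1.50833% = 0.0150833.
Level-payment amortization: P = B₀·r / (1 − (1+r)^(−n)) = 7700.00·0.0150833 / (1 − 1.01508^(−60)).
Denominator 1 − (1+r)^(−60) = 0.592715229.
P = 116.142 / 0.592715229 ≈ 195.95.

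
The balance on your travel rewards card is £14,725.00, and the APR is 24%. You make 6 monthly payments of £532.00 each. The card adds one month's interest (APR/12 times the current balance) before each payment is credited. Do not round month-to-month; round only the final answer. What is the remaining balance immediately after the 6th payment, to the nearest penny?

£13,226.82

Monthly rate r = 24%/12 = 2% = 0.02.
Each month: B ← B·(1+r) − £532.00.
Month 1: interest £294.50; balance after payment £14,487.50.
Month 2: interest £289.75; balance after payment £14,245.25.
Month 3: interest £284.91; balance after payment £13,998.16.
Month 4: interest £279.96; balance after payment £13,746.12.
Month 5: interest £274.92; balance after payment £13,489.04.
Month 6: interest £269.78; balance after payment £13,226.82.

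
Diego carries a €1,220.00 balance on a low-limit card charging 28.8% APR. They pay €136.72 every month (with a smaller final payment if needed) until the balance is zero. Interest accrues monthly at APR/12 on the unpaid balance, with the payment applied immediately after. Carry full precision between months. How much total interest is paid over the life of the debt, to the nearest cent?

Monthly rate r = 28.8%/12 = 2.4% = 0.024.
Payoff takes n = ⌈−ln(1 − rB₀/P)/ln(1+r)⌉ = ⌈10.162⌉ = 11 payments; the last is €22.34.
Total paid = 10·€136.72 + €22.34 = €1,389.54.
Total interest = total paid − principal = €1,389.54 − €1,220.00 = €169.54.

€169.54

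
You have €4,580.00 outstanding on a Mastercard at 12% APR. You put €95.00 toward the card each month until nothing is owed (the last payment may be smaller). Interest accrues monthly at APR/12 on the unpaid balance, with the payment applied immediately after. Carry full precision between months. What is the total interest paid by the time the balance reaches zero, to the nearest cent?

Monthly rate r = 12%/12 = 1% = 0.01.
Payoff takes n = ⌈−ln(1 − rB₀/P)/ln(1+r)⌉ = ⌈66.127⌉ = 67 payments; the last is €12.10.
Total paid = 66·€95.00 + €12.10 = €6,282.10.
Total interest = total paid − principal = €6,282.10 − €4,580.00 = €1,702.10.

€1,702.10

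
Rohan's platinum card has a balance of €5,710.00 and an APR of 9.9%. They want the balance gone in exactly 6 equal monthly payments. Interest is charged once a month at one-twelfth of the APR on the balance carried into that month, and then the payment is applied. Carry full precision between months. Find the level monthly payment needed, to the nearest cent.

€979.33

Monthly rate r = 9.9%/12 = 0.825% = 0.00825.
Level-payment amortization: P = B₀·r / (1 − (1+r)^(−n)) = 5710.00·0.00825 / (1 − 1.00825^(−6)).
Denominator 1 − (1+r)^(−6) = 0.0481015582.
P = 47.1075 / 0.0481015582 ≈ 979.33.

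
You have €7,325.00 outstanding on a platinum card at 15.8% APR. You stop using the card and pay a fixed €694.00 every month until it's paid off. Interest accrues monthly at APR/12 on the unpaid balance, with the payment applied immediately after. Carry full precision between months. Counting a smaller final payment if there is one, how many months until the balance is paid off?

12 months

Monthly rate r = 15.8%/12 = 1.31667% = 0.0131667.
Recurrence: B ← B·(1+r) − €694.00.
Month 1: interest €96.45; balance after payment €6,727.45.
Month 2: interest €88.58; balance after payment €6,122.02.
Closed form: n = −ln(1 − rB₀/P)/ln(1+r) = −ln(0.86103)/ln(1.01317) ≈ 11.439, so the balance reaches zero during payment 12.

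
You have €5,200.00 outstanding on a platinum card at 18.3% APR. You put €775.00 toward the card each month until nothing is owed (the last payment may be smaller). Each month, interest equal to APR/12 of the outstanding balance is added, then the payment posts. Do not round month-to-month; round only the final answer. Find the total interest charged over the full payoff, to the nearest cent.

Monthly rate r = 18.3%/12 = 1.525% = 0.01525.
Payoff takes n = ⌈−ln(1 − rB₀/P)/ln(1+r)⌉ = ⌈7.132⌉ = 8 payments; the last is €103.10.
Total paid = 7·€775.00 + €103.10 = €5,528.10.
Total interest = total paid − principal = €5,528.10 − €5,200.00 = €328.10.

€328.10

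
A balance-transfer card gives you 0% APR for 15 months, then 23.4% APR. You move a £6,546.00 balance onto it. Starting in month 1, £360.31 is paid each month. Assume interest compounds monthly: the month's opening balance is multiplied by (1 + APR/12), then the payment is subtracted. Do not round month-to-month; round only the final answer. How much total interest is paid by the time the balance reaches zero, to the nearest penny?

£48.96

Promo months 1–15 at r₀ = 0%/12 = 0; months 16+ at r₁ = 23.4%/12 = 0.0195.
After month 15 (no interest yet): B = £6,546.00 − 15·£360.31 = £1,141.35.
Then at r₁ with £360.31/mo: n₂ = −ln(1 − r₁·B/P)/ln(1+r₁) ≈ 3.30 → 4 more payments.
Total paid = 18·£360.31 + £109.38 = £6,594.96; interest = £6,594.96 − £6,546.00 = £48.96.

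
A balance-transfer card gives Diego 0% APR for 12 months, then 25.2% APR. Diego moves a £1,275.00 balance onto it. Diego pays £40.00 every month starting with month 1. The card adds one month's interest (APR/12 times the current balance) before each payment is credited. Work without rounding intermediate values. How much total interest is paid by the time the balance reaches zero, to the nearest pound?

Promo months 1–12 at r₀ = 0%/12 = 0; months 13+ at r₁ = 25.2%/12 = 0.021.
After month 12 (no interest yet): B = £1,275.00 − 12·£40.00 = £795.00.
Then at r₁ with £40.00/mo: n₂ = −ln(1 − r₁·B/P)/ln(1+r₁) ≈ 25.99 → 26 more payments.
Total paid = 37·£40.00 + £39.74 = £1,519.74; interest = £1,519.74 − £1,275.00 = £244.74.

£245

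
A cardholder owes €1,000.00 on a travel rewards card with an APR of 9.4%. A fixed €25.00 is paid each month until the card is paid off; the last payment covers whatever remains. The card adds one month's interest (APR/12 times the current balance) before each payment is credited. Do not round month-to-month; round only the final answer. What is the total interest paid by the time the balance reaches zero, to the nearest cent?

Monthly rate r = 9.4%/12 = 0.783333% = 0.00783333.
Payoff takes n = ⌈−ln(1 − rB₀/P)/ln(1+r)⌉ = ⌈48.176⌉ = 49 payments; the last is €4.41.
Total paid = 48·€25.00 + €4.41 = €1,204.41.
Total interest = total paid − principal = €1,204.41 − €1,000.00 = €204.41.

€204.41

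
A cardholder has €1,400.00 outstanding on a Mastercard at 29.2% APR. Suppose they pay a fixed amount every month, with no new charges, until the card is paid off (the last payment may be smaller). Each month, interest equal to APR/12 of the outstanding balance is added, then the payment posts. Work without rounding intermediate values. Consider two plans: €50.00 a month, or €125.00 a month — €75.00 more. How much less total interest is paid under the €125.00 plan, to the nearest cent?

€723.91

Monthly rate r = 29.2%/12 = 2.43333% = 0.0243333.
At €50.00/mo: n = ⌈−ln(1 − rB₀/P)/ln(1+r)⌉ = 48 payments (last €28.51); total interest = total paid − €1,400.00 = €978.51.
At €125.00/mo: 14 payments (last €29.60); total interest €254.60.
Interest saved = €978.51 − €254.60 = €723.91.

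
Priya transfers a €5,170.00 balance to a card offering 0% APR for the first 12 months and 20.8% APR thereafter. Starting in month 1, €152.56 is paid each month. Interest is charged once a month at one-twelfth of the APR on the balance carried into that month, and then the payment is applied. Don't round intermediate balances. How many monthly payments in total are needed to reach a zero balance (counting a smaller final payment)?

40 payments

Promo months 1–12 at r₀ = 0%/12 = 0; months 13+ at r₁ = 20.8%/12 = 0.0173333.
After month 12 (no interest yet): B = €5,170.00 − 12·€152.56 = €3,339.28.
Then at r₁ with €152.56/mo: n₂ = −ln(1 − r₁·B/P)/ln(1+r₁) ≈ 27.76 → 28 more payments.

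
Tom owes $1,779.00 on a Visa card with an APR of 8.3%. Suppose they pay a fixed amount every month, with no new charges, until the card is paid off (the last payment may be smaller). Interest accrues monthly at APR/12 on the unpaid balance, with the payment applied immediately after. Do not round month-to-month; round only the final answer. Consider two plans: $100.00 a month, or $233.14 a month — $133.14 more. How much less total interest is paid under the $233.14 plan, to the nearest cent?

Monthly rate r = 8.3%/12 = 0.691667% = 0.00691667.
At $100.00/mo: n = ⌈−ln(1 − rB₀/P)/ln(1+r)⌉ = 20 payments (last $4.92); total interest = total paid − $1,779.00 = $125.92.
At $233.14/mo: 8 payments (last $202.09); total interest $55.07.
Interest saved = $125.92 − $55.07 = $70.85.

$70.85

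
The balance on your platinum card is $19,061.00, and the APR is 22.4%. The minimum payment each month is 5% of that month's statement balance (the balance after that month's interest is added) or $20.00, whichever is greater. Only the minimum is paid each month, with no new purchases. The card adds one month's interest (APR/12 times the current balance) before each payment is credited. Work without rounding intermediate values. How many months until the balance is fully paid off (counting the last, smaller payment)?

144 months

Monthly rate r = 22.4%/12 = 1.86667% = 0.0186667.
While 5% of the post-interest balance exceeds $20.00, each month B ← (B·(1+r))·(1 − 0.05), i.e. B shrinks by the factor (1+r)·0.95 = 0.96773.
This holds for months 1–119. Entering month 120 the balance is $384.66; 5% of the post-interest balance is now below $20.00, so the flat $20.00 minimum applies from here.
From month 120 a fixed $20.00 at rate r clears $384.66 in 25 more payments. Total: 119 + 25 = 144 months.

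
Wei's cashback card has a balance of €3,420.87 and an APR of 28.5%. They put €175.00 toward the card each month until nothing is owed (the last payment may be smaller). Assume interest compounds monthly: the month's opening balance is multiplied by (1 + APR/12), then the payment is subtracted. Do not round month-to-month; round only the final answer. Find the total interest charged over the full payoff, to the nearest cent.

Monthly rate r = 28.5%/12 = 2.375% = 0.02375.
Payoff takes n = ⌈−ln(1 − rB₀/P)/ln(1+r)⌉ = ⌈26.589⌉ = 27 payments; the last is €103.58.
Total paid = 26·€175.00 + €103.58 = €4,653.58.
Total interest = total paid − principal = €4,653.58 − €3,420.87 = €1,232.71.

€1,232.71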